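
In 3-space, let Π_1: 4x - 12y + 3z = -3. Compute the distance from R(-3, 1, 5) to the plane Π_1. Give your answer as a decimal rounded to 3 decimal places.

n·R − d = (4)·(-3) + (-12)·(1) + (3)·(5) − (-3) = -6; |n| = √169.
Distance = |-6| / √169 = 6/√169 ≈ 0.462.

0.462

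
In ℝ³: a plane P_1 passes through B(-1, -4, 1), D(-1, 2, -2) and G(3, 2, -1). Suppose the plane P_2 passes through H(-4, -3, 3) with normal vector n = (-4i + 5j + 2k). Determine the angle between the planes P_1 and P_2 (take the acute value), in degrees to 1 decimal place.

44.3

BD = (0, 6, -3), BG = (4, 6, -2); a normal to P_1 is BD × BG = (6, -12, -24).
Using B: P_1 has equation 6x - 12y - 24z = 18.
P_2: n·r = n·H gives -4x + 5y + 2z = 7.
cos θ = |n₁·n₂| / (|n₁||n₂|) = |-132| / (√756 · √45).
θ = arccos(0.71566) ≈ 44.3°.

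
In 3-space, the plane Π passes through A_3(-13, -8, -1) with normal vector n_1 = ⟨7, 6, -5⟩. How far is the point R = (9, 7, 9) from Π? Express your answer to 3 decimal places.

18.497

Π: n_1·r = n_1·A_3 gives 7x + 6y - 5z = -134.
n·R − d = (7)·(9) + (6)·(7) + (-5)·(9) − (-134) = 194; |n| = √110.
Distance = |194| / √110 = 194/√110 ≈ 18.497.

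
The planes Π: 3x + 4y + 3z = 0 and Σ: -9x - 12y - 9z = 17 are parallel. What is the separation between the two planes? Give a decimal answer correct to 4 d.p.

Rescale Σ by 1/(-3): 3x + 4y + 3z = -17/3. Then distance = |0 − (-17/3)| / √34 ≈ 0.9718.

0.9718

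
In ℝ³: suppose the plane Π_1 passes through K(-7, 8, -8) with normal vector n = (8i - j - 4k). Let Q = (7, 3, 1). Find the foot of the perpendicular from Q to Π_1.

Π_1: n·r = n·K gives 8x - y - 4z = -32.
Foot = Q − λn with λ = (n·Q − d)/|n|² = (49 − (-32))/81 = 1.
Foot = (7, 3, 1) − 1·(8, -1, -4) = (-1, 4, 5).

(-1, 4, 5)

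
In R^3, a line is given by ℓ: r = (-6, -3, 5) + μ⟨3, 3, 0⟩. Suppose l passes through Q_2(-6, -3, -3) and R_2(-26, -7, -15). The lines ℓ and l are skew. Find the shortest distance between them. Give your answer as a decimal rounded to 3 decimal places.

A direction vector for l is R_2 − Q_2 = (-20, -4, -12).
Common perpendicular direction n = (3, 3, 0) × (-20, -4, -12) = (-36, 36, 48).
With w = (-6, -3, -3) − (-6, -3, 5) = (0, 0, -8), w · n = -384.
Distance = |w · n| / |n| = |-384| / √4896 ≈ 5.488.

5.488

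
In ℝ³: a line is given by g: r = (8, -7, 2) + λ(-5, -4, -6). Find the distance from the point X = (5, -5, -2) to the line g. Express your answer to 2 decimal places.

4.06

Taking (8, -7, 2) on g with direction v = (-5, -4, -6): w = X − (8, -7, 2) = (-3, 2, -4), and w × v = (-28, 2, 22).
Distance = |w × v| / |v| = √1272 / √77 ≈ 4.06.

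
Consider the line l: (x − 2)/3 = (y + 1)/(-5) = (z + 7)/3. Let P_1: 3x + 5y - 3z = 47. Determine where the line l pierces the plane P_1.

(-1, 4, -10)

l has direction (3, -5, 3) through (2, -1, -7).
Substitute r = (2, -1, -7) + t(3, -5, 3) into the plane: 22 + (-25)t = 47, so t = -1.
Intersection: (2, -1, -7) + (-1)·(3, -5, 3) = (-1, 4, -10).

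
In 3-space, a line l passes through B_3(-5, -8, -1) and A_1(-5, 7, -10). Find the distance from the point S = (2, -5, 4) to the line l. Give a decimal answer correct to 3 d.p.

A direction vector for l is A_1 − B_3 = (0, 15, -9).
Taking (-5, -8, -1) on l with direction v = (0, 15, -9): w = S − (-5, -8, -1) = (7, 3, 5), and w × v = (-102, 63, 105).
Distance = |w × v| / |v| = √25398 / √306 ≈ 9.110.

9.110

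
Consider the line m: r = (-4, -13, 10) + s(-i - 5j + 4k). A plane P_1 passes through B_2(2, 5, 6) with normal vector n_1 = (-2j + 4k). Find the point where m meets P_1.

P_1: n_1·r = n_1·B_2 gives -2y + 4z = 14.
Substitute r = (-4, -13, 10) + t(-1, -5, 4) into the plane: 66 + 26t = 14, so t = -2.
Intersection: (-4, -13, 10) + (-2)·(-1, -5, 4) = (-2, -3, 2).

(-2, -3, 2)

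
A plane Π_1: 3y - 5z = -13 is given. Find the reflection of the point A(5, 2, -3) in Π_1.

(5, -4, 7)

λ = (n·A − d)/|n|² = (21 − (-13))/34 = 1.
Reflection = A − 2λn = (5, 2, -3) − 2·(0, 3, -5) = (5, -4, 7).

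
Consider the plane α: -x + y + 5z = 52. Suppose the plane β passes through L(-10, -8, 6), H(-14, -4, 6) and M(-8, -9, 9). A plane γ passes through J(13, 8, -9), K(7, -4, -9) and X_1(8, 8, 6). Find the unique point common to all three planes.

(-4, -12, 12)

LH = (-4, 4, 0), LM = (2, -1, 3); a normal to β is LH × LM = (12, 12, -4).
Using L: β has equation 12x + 12y - 4z = -240.
JK = (-6, -12, 0), JX_1 = (-5, 0, 15); a normal to γ is JK × JX_1 = (-180, 90, -60).
Using J: γ has equation -180x + 90y - 60z = -1080.
Solving the 3×3 linear system -x + y + 5z = 52, 12x + 12y - 4z = -240, -180x + 90y - 60z = -1080 (e.g. by elimination or Cramer's rule, determinant = 18000) gives (-4, -12, 12).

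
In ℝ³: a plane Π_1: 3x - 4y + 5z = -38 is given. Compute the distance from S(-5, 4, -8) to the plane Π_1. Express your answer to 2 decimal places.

4.67

n·S − d = (3)·(-5) + (-4)·(4) + (5)·(-8) − (-38) = -33; |n| = √50.
Distance = |-33| / √50 = 33/√50 ≈ 4.67.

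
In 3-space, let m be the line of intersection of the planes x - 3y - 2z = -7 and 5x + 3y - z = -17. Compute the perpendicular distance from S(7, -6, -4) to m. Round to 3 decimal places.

Direction of m: (1, -3, -2) × (5, 3, -1) = (9, -9, 18).
A point on m: solving the two plane equations with x = 1 gives (1, -4, 10).
Taking (1, -4, 10) on m with direction v = (9, -9, 18): w = S − (1, -4, 10) = (6, -2, -14), and w × v = (-162, -234, -36).
Distance = |w × v| / |v| = √82296 / √486 ≈ 13.013.

13.013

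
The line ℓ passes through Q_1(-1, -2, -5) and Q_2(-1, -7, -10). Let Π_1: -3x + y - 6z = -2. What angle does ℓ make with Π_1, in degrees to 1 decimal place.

31.4

A direction vector for ℓ is Q_2 − Q_1 = (0, -5, -5).
sin θ = |n·v| / (|n||v|) = |25| / (√46 · √50) = 0.52129.
θ ≈ 31.4°.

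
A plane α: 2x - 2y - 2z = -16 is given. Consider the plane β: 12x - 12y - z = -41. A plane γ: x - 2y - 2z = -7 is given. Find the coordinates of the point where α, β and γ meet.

Solving the 3×3 linear system 2x - 2y - 2z = -16, 12x - 12y - z = -41, x - 2y - 2z = -7 (e.g. by elimination or Cramer's rule, determinant = 22) gives (-9, -6, 5).

(-9, -6, 5)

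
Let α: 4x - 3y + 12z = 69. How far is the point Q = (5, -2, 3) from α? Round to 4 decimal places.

n·Q − d = (4)·(5) + (-3)·(-2) + (12)·(3) − 69 = -7; |n| = √169.
Distance = |-7| / √169 = 7/√169 ≈ 0.5385.

0.5385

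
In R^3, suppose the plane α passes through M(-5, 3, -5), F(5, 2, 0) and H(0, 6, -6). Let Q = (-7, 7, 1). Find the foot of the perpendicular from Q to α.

(-5, 2, -4)

MF = (10, -1, 5), MH = (5, 3, -1); a normal to α is MF × MH = (-14, 35, 35).
Using M: α has equation -14x + 35y + 35z = 0.
Foot = Q − λn with λ = (n·Q − d)/|n|² = (378 − 0)/2646 = 1/7.
Foot = (-7, 7, 1) − (1/7)·(-14, 35, 35) = (-5, 2, -4).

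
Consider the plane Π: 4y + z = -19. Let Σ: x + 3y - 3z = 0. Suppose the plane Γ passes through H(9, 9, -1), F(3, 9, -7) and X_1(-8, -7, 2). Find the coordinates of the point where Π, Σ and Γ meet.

(-12, -3, -7)

HF = (-6, 0, -6), HX_1 = (-17, -16, 3); a normal to Γ is HF × HX_1 = (-96, 120, 96).
Using H: Γ has equation -96x + 120y + 96z = 120.
Solving the 3×3 linear system 4y + z = -19, x + 3y - 3z = 0, -96x + 120y + 96z = 120 (e.g. by elimination or Cramer's rule, determinant = 1176) gives (-12, -3, -7).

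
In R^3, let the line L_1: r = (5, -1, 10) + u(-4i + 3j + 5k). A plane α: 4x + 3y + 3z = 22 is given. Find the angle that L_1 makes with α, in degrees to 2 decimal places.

11.19

sin θ = |n·v| / (|n||v|) = |8| / (√34 · √50) = 0.19403.
θ ≈ 11.19°.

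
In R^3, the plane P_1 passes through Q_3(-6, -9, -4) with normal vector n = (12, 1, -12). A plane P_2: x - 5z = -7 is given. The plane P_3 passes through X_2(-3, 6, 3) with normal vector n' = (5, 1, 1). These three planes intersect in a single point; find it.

P_1: n·r = n·Q_3 gives 12x + y - 12z = -33.
P_3: n'·r = n'·X_2 gives 5x + y + z = -6.
Solving the 3×3 linear system 12x + y - 12z = -33, x - 5z = -7, 5x + y + z = -6 (e.g. by elimination or Cramer's rule, determinant = 22) gives (-2, 3, 1).

(-2, 3, 1)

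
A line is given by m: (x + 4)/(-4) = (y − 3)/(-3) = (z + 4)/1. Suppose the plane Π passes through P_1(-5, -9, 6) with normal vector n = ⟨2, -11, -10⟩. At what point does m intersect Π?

m has direction (-4, -3, 1) through (-4, 3, -4).
Π: n·r = n·P_1 gives 2x - 11y - 10z = 29.
Substitute r = (-4, 3, -4) + t(-4, -3, 1) into the plane: -1 + 15t = 29, so t = 2.
Intersection: (-4, 3, -4) + 2·(-4, -3, 1) = (-12, -3, -2).

(-12, -3, -2)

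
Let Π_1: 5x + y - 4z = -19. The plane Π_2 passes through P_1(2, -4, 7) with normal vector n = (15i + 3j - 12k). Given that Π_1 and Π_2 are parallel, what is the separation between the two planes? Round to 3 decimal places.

0.463

Π_2: n·r = n·P_1 gives 15x + 3y - 12z = -66.
Rescale Π_2 by 1/3: 5x + y - 4z = -22. Then distance = |-19 − (-22)| / √42 ≈ 0.463.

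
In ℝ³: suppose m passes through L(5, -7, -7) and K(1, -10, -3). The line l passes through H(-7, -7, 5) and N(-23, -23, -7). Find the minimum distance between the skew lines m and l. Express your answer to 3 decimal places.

6.676

A direction vector for m is K − L = (-4, -3, 4).
A direction vector for l is N − H = (-16, -16, -12).
Common perpendicular direction n = (-4, -3, 4) × (-16, -16, -12) = (100, -112, 16).
With w = (-7, -7, 5) − (5, -7, -7) = (-12, 0, 12), w · n = -1008.
Distance = |w · n| / |n| = |-1008| / √22800 ≈ 6.676.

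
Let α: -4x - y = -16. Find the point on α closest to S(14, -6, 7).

Foot = S − λn with λ = (n·S − d)/|n|² = (-50 − (-16))/17 = -2.
Foot = (14, -6, 7) − (-2)·(-4, -1, 0) = (6, -8, 7).

(6, -8, 7)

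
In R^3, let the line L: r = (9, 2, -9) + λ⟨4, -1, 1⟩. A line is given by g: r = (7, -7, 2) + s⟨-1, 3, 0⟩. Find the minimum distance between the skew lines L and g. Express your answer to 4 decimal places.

Common perpendicular direction n = (4, -1, 1) × (-1, 3, 0) = (-3, -1, 11).
With w = (7, -7, 2) − (9, 2, -9) = (-2, -9, 11), w · n = 136.
Distance = |w · n| / |n| = |136| / √131 ≈ 11.8824.

11.8824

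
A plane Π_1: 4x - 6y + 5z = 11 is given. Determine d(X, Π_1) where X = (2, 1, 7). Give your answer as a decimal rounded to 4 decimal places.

n·X − d = (4)·(2) + (-6)·(1) + (5)·(7) − 11 = 26; |n| = √77.
Distance = |26| / √77 = 26/√77 ≈ 2.9630.

2.9630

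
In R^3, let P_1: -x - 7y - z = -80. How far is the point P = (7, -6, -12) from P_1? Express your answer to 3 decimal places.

17.784

n·P − d = (-1)·(7) + (-7)·(-6) + (-1)·(-12) − (-80) = 127; |n| = √51.
Distance = |127| / √51 = 127/√51 ≈ 17.784.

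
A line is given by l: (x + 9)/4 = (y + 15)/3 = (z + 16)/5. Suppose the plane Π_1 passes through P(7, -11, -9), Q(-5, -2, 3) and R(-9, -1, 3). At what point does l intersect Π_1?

(3, -6, -1)

l has direction (4, 3, 5) through (-9, -15, -16).
PQ = (-12, 9, 12), PR = (-16, 10, 12); a normal to Π_1 is PQ × PR = (-12, -48, 24).
Using P: Π_1 has equation -12x - 48y + 24z = 228.
Substitute r = (-9, -15, -16) + t(4, 3, 5) into the plane: 444 + (-72)t = 228, so t = 3.
Intersection: (-9, -15, -16) + 3·(4, 3, 5) = (3, -6, -1).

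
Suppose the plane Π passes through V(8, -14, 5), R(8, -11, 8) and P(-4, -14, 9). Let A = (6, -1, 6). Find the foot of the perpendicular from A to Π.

(8, -7, 12)

VR = (0, 3, 3), VP = (-12, 0, 4); a normal to Π is VR × VP = (12, -36, 36).
Using V: Π has equation 12x - 36y + 36z = 780.
Foot = A − λn with λ = (n·A − d)/|n|² = (324 − 780)/2736 = -1/6.
Foot = (6, -1, 6) − (-1/6)·(12, -36, 36) = (8, -7, 12).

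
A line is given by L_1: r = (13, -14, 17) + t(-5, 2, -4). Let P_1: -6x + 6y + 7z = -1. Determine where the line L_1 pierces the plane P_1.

(-2, -8, 5)

Substitute r = (13, -14, 17) + t(-5, 2, -4) into the plane: -43 + 14t = -1, so t = 3.
Intersection: (13, -14, 17) + 3·(-5, 2, -4) = (-2, -8, 5).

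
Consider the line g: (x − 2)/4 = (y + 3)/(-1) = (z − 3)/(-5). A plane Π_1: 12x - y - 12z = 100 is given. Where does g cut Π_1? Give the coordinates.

g has direction (4, -1, -5) through (2, -3, 3).
Substitute r = (2, -3, 3) + t(4, -1, -5) into the plane: -9 + 109t = 100, so t = 1.
Intersection: (2, -3, 3) + 1·(4, -1, -5) = (6, -4, -2).

(6, -4, -2)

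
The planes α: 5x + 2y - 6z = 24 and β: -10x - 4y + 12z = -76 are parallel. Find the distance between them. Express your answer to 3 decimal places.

Rescale β by 1/(-2): 5x + 2y - 6z = 38. Then distance = |24 − 38| / √65 ≈ 1.736.

1.736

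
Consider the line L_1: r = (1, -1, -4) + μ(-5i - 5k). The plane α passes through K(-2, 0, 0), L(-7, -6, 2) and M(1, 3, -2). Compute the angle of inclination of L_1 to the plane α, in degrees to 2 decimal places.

KL = (-5, -6, 2), KM = (3, 3, -2); a normal to α is KL × KM = (6, -4, 3).
Using K: α has equation 6x - 4y + 3z = -12.
sin θ = |n·v| / (|n||v|) = |-45| / (√61 · √50) = 0.81482.
θ ≈ 54.57°.

54.57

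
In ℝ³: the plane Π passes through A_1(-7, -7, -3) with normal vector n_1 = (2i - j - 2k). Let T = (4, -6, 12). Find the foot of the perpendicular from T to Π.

(6, -7, 10)

Π: n_1·r = n_1·A_1 gives 2x - y - 2z = -1.
Foot = T − λn with λ = (n·T − d)/|n|² = (-10 − (-1))/9 = -1.
Foot = (4, -6, 12) − (-1)·(2, -1, -2) = (6, -7, 10).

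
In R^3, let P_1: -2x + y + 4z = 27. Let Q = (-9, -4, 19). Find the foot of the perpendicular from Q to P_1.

(-3, -7, 7)

Foot = Q − λn with λ = (n·Q − d)/|n|² = (90 − 27)/21 = 3.
Foot = (-9, -4, 19) − 3·(-2, 1, 4) = (-3, -7, 7).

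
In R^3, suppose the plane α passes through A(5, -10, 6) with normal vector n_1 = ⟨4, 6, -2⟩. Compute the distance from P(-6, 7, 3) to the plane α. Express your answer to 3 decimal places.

α: n_1·r = n_1·A gives 4x + 6y - 2z = -52.
n·P − d = (4)·(-6) + (6)·(7) + (-2)·(3) − (-52) = 64; |n| = √56.
Distance = |64| / √56 = 64/√56 ≈ 8.552.

8.552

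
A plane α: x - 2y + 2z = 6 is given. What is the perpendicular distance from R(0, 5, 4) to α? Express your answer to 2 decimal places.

n·R − d = (1)·(0) + (-2)·(5) + (2)·(4) − 6 = -8; |n| = √9.
Distance = |-8| / √9 = 8/√9 ≈ 2.67.

2.67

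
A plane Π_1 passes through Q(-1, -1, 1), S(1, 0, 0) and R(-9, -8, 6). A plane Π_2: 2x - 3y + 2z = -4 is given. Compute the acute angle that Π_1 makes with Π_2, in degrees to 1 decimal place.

68.6

QS = (2, 1, -1), QR = (-8, -7, 5); a normal to Π_1 is QS × QR = (-2, -2, -6).
Using Q: Π_1 has equation -2x - 2y - 6z = -2.
cos θ = |n₁·n₂| / (|n₁||n₂|) = |-10| / (√44 · √17).
θ = arccos(0.36564) ≈ 68.6°.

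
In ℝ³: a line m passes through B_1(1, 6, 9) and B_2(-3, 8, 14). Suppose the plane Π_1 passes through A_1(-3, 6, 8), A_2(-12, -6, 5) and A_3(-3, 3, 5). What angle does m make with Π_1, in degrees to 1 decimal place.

A direction vector for m is B_2 − B_1 = (-4, 2, 5).
A_1A_2 = (-9, -12, -3), A_1A_3 = (0, -3, -3); a normal to Π_1 is A_1A_2 × A_1A_3 = (27, -27, 27).
Using A_1: Π_1 has equation 27x - 27y + 27z = -27.
sin θ = |n·v| / (|n||v|) = |-27| / (√2187 · √45) = 0.08607.
θ ≈ 4.9°.

4.9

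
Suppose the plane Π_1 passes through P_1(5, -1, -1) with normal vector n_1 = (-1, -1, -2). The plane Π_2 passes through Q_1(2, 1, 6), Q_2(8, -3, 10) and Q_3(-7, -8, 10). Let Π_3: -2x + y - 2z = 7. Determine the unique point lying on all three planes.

Π_1: n_1·r = n_1·P_1 gives -x - y - 2z = -2.
Q_1Q_2 = (6, -4, 4), Q_1Q_3 = (-9, -9, 4); a normal to Π_2 is Q_1Q_2 × Q_1Q_3 = (20, -60, -90).
Using Q_1: Π_2 has equation 20x - 60y - 90z = -560.
Solving the 3×3 linear system -x - y - 2z = -2, 20x - 60y - 90z = -560, -2x + y - 2z = 7 (e.g. by elimination or Cramer's rule, determinant = -230) gives (-7, 1, 4).

(-7, 1, 4)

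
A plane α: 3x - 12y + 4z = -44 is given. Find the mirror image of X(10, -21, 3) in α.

λ = (n·X − d)/|n|² = (294 − (-44))/169 = 2.
Reflection = X − 2λn = (10, -21, 3) − 4·(3, -12, 4) = (-2, 27, -13).

(-2, 27, -13)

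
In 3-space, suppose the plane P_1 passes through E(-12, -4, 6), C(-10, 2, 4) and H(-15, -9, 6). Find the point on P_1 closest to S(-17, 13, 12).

(-7, 7, 4)

EC = (2, 6, -2), EH = (-3, -5, 0); a normal to P_1 is EC × EH = (-10, 6, 8).
Using E: P_1 has equation -10x + 6y + 8z = 144.
Foot = S − λn with λ = (n·S − d)/|n|² = (344 − 144)/200 = 1.
Foot = (-17, 13, 12) − 1·(-10, 6, 8) = (-7, 7, 4).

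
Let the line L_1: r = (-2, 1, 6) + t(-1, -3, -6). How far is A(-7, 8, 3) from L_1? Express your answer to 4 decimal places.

9.1057

Taking (-2, 1, 6) on L_1 with direction v = (-1, -3, -6): w = A − (-2, 1, 6) = (-5, 7, -3), and w × v = (-51, -27, 22).
Distance = |w × v| / |v| = √3814 / √46 ≈ 9.1057.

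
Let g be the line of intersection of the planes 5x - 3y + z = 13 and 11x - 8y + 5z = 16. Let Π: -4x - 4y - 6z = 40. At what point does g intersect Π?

Direction of g: (5, -3, 1) × (11, -8, 5) = (-7, -14, -7).
A point on g: solving the two plane equations with x = 0 gives (0, -7, -8).
Substitute r = (0, -7, -8) + t(-7, -14, -7) into the plane: 76 + 126t = 40, so t = -2/7.
Intersection: (0, -7, -8) + (-2/7)·(-7, -14, -7) = (2, -3, -6).

(2, -3, -6)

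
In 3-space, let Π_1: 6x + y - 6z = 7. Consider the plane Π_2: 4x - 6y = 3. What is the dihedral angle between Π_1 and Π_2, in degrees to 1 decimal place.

cos θ = |n₁·n₂| / (|n₁||n₂|) = |18| / (√73 · √52).
θ = arccos(0.29215) ≈ 73.0°.

73.0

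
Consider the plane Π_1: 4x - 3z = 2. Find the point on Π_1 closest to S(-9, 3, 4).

(-1, 3, -2)

Foot = S − λn with λ = (n·S − d)/|n|² = (-48 − 2)/25 = -2.
Foot = (-9, 3, 4) − (-2)·(4, 0, -3) = (-1, 3, -2).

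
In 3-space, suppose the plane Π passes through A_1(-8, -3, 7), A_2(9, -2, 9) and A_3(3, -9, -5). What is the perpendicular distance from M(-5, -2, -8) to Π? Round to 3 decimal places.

7.603

A_1A_2 = (17, 1, 2), A_1A_3 = (11, -6, -12); a normal to Π is A_1A_2 × A_1A_3 = (0, 226, -113).
Using A_1: Π has equation 226y - 113z = -1469.
n·M − d = (0)·(-5) + (226)·(-2) + (-113)·(-8) − (-1469) = 1921; |n| = √63845.
Distance = |1921| / √63845 = 1921/√63845 ≈ 7.603.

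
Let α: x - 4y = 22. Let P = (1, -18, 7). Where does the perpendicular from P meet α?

(-2, -6, 7)

Foot = P − λn with λ = (n·P − d)/|n|² = (73 − 22)/17 = 3.
Foot = (1, -18, 7) − 3·(1, -4, 0) = (-2, -6, 7).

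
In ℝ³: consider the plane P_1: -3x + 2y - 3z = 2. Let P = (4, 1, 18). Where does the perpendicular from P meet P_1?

(-5, 7, 9)

Foot = P − λn with λ = (n·P − d)/|n|² = (-64 − 2)/22 = -3.
Foot = (4, 1, 18) − (-3)·(-3, 2, -3) = (-5, 7, 9).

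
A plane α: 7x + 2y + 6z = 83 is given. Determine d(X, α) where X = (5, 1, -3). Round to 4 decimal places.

n·X − d = (7)·(5) + (2)·(1) + (6)·(-3) − 83 = -64; |n| = √89.
Distance = |-64| / √89 = 64/√89 ≈ 6.7840.

6.7840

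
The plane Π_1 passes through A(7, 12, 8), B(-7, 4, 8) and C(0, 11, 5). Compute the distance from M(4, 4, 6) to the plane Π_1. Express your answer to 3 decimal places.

AB = (-14, -8, 0), AC = (-7, -1, -3); a normal to Π_1 is AB × AC = (24, -42, -42).
Using A: Π_1 has equation 24x - 42y - 42z = -672.
n·M − d = (24)·(4) + (-42)·(4) + (-42)·(6) − (-672) = 348; |n| = √4104.
Distance = |348| / √4104 = 348/√4104 ≈ 5.432.

5.432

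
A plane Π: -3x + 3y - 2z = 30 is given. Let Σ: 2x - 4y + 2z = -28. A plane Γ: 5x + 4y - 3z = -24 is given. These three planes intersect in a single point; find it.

(-7, 5, 3)

Solving the 3×3 linear system -3x + 3y - 2z = 30, 2x - 4y + 2z = -28, 5x + 4y - 3z = -24 (e.g. by elimination or Cramer's rule, determinant = -20) gives (-7, 5, 3).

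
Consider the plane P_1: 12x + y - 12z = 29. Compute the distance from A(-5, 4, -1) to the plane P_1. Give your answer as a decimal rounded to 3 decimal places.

n·A − d = (12)·(-5) + (1)·(4) + (-12)·(-1) − 29 = -73; |n| = √289.
Distance = |-73| / √289 = 73/√289 ≈ 4.294.

4.294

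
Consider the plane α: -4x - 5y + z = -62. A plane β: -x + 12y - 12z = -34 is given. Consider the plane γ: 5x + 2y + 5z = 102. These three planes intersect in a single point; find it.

(10, 6, 8)

Solving the 3×3 linear system -4x - 5y + z = -62, -x + 12y - 12z = -34, 5x + 2y + 5z = 102 (e.g. by elimination or Cramer's rule, determinant = -123) gives (10, 6, 8).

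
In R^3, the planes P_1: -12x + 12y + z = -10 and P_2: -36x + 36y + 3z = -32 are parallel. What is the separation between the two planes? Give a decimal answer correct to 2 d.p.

0.04

Rescale P_2 by 1/3: -12x + 12y + z = -32/3. Then distance = |-10 − (-32/3)| / √289 ≈ 0.04.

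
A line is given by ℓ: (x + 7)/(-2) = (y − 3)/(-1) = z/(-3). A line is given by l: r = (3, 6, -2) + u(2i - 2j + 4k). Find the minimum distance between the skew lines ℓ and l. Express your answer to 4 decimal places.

8.9586

ℓ has direction (-2, -1, -3) through (-7, 3, 0).
Common perpendicular direction n = (-2, -1, -3) × (2, -2, 4) = (-10, 2, 6).
With w = (3, 6, -2) − (-7, 3, 0) = (10, 3, -2), w · n = -106.
Distance = |w · n| / |n| = |-106| / √140 ≈ 8.9586.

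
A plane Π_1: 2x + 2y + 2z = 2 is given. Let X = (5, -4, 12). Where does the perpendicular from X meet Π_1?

Foot = X − λn with λ = (n·X − d)/|n|² = (26 − 2)/12 = 2.
Foot = (5, -4, 12) − 2·(2, 2, 2) = (1, -8, 8).

(1, -8, 8)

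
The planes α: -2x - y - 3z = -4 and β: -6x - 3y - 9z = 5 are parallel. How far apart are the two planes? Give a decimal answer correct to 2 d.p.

1.51

Rescale β by 1/3: -2x - y - 3z = 5/3. Then distance = |-4 − (5/3)| / √14 ≈ 1.51.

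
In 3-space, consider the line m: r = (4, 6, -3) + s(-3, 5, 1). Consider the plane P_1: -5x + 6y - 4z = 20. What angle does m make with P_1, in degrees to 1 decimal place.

52.2

sin θ = |n·v| / (|n||v|) = |41| / (√77 · √35) = 0.78978.
θ ≈ 52.2°.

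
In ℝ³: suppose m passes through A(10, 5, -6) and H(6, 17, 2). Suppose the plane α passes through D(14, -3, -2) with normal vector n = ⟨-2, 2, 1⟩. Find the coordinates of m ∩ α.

A direction vector for m is H − A = (-4, 12, 8).
α: n·r = n·D gives -2x + 2y + z = -36.
Substitute r = (10, 5, -6) + t(-4, 12, 8) into the plane: -16 + 40t = -36, so t = -1/2.
Intersection: (10, 5, -6) + (-1/2)·(-4, 12, 8) = (12, -1, -10).

(12, -1, -10)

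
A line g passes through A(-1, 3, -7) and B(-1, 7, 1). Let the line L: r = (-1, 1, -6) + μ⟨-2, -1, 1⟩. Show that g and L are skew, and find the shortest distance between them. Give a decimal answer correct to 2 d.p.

A direction vector for g is B − A = (0, 4, 8).
Common perpendicular direction n = (0, 4, 8) × (-2, -1, 1) = (12, -16, 8).
With w = (-1, 1, -6) − (-1, 3, -7) = (0, -2, 1), w · n = 40.
Since n ≠ 0 the lines are not parallel, and w · n = 40 ≠ 0 so they do not intersect; hence they are skew.
Distance = |w · n| / |n| = |40| / √464 ≈ 1.86.

1.86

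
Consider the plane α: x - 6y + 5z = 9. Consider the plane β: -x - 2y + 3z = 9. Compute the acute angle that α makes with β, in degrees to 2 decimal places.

cos θ = |n₁·n₂| / (|n₁||n₂|) = |26| / (√62 · √14).
θ = arccos(0.88250) ≈ 28.05°.

28.05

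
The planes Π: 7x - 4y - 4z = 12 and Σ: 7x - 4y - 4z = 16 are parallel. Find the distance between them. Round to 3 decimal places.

0.444

Same normal n = (7, -4, -4) with |n| = √81; distance = |12 − 16| / |n| = 4/√81 ≈ 0.444.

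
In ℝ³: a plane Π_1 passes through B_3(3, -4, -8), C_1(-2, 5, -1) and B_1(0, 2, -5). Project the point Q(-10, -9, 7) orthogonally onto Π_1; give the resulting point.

B_3C_1 = (-5, 9, 7), B_3B_1 = (-3, 6, 3); a normal to Π_1 is B_3C_1 × B_3B_1 = (-15, -6, -3).
Using B_3: Π_1 has equation -15x - 6y - 3z = 3.
Foot = Q − λn with λ = (n·Q − d)/|n|² = (183 − 3)/270 = 2/3.
Foot = (-10, -9, 7) − (2/3)·(-15, -6, -3) = (0, -5, 9).

(0, -5, 9)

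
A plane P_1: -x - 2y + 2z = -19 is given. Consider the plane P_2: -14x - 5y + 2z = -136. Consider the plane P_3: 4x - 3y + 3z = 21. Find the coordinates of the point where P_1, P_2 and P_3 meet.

(9, 0, -5)

Solving the 3×3 linear system -x - 2y + 2z = -19, -14x - 5y + 2z = -136, 4x - 3y + 3z = 21 (e.g. by elimination or Cramer's rule, determinant = 33) gives (9, 0, -5).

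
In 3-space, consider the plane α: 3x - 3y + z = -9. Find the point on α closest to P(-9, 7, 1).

(-3, 1, 3)

Foot = P − λn with λ = (n·P − d)/|n|² = (-47 − (-9))/19 = -2.
Foot = (-9, 7, 1) − (-2)·(3, -3, 1) = (-3, 1, 3).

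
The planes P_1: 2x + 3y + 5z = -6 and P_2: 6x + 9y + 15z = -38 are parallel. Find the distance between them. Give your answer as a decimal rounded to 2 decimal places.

Rescale P_2 by 1/3: 2x + 3y + 5z = -38/3. Then distance = |-6 − (-38/3)| / √38 ≈ 1.08.

1.08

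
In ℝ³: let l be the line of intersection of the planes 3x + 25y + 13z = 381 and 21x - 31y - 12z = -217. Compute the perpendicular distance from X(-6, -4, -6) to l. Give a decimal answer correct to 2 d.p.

24.52

Direction of l: (3, 25, 13) × (21, -31, -12) = (103, 309, -618).
A point on l: solving the two plane equations with x = 9 gives (9, 10, 8).
Taking (9, 10, 8) on l with direction v = (103, 309, -618): w = X − (9, 10, 8) = (-15, -14, -14), and w × v = (12978, -10712, -3193).
Distance = |w × v| / |v| = √293370677 / √488014 ≈ 24.52.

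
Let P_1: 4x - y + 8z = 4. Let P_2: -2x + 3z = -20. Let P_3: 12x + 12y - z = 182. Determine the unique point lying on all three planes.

Solving the 3×3 linear system 4x - y + 8z = 4, -2x + 3z = -20, 12x + 12y - z = 182 (e.g. by elimination or Cramer's rule, determinant = -370) gives (7, 8, -2).

(7, 8, -2)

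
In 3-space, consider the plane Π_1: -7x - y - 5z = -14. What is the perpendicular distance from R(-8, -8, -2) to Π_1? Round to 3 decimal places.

n·R − d = (-7)·(-8) + (-1)·(-8) + (-5)·(-2) − (-14) = 88; |n| = √75.
Distance = |88| / √75 = 88/√75 ≈ 10.161.

10.161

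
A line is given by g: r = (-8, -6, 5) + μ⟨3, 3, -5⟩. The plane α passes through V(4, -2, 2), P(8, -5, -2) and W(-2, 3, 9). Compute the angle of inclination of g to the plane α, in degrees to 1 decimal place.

VP = (4, -3, -4), VW = (-6, 5, 7); a normal to α is VP × VW = (-1, -4, 2).
Using V: α has equation -x - 4y + 2z = 8.
sin θ = |n·v| / (|n||v|) = |-25| / (√21 · √43) = 0.83195.
θ ≈ 56.3°.

56.3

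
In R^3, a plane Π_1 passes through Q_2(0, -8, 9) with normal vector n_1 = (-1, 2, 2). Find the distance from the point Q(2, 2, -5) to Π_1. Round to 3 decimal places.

3.333

Π_1: n_1·r = n_1·Q_2 gives -x + 2y + 2z = 2.
n·Q − d = (-1)·(2) + (2)·(2) + (2)·(-5) − 2 = -10; |n| = √9.
Distance = |-10| / √9 = 10/√9 ≈ 3.333.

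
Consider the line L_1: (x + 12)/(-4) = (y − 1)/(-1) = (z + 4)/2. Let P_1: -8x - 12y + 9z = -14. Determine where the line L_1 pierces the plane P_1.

(-8, 2, -6)

L_1 has direction (-4, -1, 2) through (-12, 1, -4).
Substitute r = (-12, 1, -4) + t(-4, -1, 2) into the plane: 48 + 62t = -14, so t = -1.
Intersection: (-12, 1, -4) + (-1)·(-4, -1, 2) = (-8, 2, -6).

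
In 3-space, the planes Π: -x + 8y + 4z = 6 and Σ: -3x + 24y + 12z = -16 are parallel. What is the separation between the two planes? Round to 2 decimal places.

Rescale Σ by 1/3: -x + 8y + 4z = -16/3. Then distance = |6 − (-16/3)| / √81 ≈ 1.26.

1.26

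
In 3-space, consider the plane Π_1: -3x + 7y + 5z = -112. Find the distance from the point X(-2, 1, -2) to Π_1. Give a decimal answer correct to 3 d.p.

12.623

n·X − d = (-3)·(-2) + (7)·(1) + (5)·(-2) − (-112) = 115; |n| = √83.
Distance = |115| / √83 = 115/√83 ≈ 12.623.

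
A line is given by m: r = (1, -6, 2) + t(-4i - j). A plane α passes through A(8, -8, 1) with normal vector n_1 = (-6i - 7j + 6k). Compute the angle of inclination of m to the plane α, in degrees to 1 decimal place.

43.1

α: n_1·r = n_1·A gives -6x - 7y + 6z = 14.
sin θ = |n·v| / (|n||v|) = |31| / (√121 · √17) = 0.68351.
θ ≈ 43.1°.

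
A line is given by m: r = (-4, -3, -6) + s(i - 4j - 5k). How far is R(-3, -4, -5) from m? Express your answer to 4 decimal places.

Taking (-4, -3, -6) on m with direction v = (1, -4, -5): w = R − (-4, -3, -6) = (1, -1, 1), and w × v = (9, 6, -3).
Distance = |w × v| / |v| = √126 / √42 ≈ 1.7321.

1.7321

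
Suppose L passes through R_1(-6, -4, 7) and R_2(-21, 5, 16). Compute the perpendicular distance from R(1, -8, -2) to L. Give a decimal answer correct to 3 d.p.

A direction vector for L is R_2 − R_1 = (-15, 9, 9).
Taking (-6, -4, 7) on L with direction v = (-15, 9, 9): w = R − (-6, -4, 7) = (7, -4, -9), and w × v = (45, 72, 3).
Distance = |w × v| / |v| = √7218 / √387 ≈ 4.319.

4.319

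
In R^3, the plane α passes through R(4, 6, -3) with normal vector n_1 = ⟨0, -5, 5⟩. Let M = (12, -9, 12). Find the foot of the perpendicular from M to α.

α: n_1·r = n_1·R gives -5y + 5z = -45.
Foot = M − λn with λ = (n·M − d)/|n|² = (105 − (-45))/50 = 3.
Foot = (12, -9, 12) − 3·(0, -5, 5) = (12, 6, -3).

(12, 6, -3)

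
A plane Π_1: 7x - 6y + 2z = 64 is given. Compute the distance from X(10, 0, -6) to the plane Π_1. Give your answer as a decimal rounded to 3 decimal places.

0.636

n·X − d = (7)·(10) + (-6)·(0) + (2)·(-6) − 64 = -6; |n| = √89.
Distance = |-6| / √89 = 6/√89 ≈ 0.636.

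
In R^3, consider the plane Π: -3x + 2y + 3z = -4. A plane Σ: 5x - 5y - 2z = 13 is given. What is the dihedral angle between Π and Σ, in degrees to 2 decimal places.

25.92

cos θ = |n₁·n₂| / (|n₁||n₂|) = |-31| / (√22 · √54).
θ = arccos(0.89940) ≈ 25.92°.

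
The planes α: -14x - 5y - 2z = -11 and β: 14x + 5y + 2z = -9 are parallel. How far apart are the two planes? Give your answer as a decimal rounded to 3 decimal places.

1.333

Rescale β by 1/(-1): -14x - 5y - 2z = 9. Then distance = |-11 − 9| / √225 ≈ 1.333.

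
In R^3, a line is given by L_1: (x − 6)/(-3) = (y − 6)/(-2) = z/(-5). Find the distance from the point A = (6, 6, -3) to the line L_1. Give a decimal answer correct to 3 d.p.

L_1 has direction (-3, -2, -5) through (6, 6, 0).
Taking (6, 6, 0) on L_1 with direction v = (-3, -2, -5): w = A − (6, 6, 0) = (0, 0, -3), and w × v = (-6, 9, 0).
Distance = |w × v| / |v| = √117 / √38 ≈ 1.755.

1.755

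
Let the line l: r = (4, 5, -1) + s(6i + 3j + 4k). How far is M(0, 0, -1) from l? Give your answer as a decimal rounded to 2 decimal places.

4.01

Taking (4, 5, -1) on l with direction v = (6, 3, 4): w = M − (4, 5, -1) = (-4, -5, 0), and w × v = (-20, 16, 18).
Distance = |w × v| / |v| = √980 / √61 ≈ 4.01.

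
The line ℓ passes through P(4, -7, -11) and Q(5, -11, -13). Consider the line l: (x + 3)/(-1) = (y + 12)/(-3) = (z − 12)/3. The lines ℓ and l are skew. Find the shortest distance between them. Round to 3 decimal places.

1.551

A direction vector for ℓ is Q − P = (1, -4, -2).
l has direction (-1, -3, 3) through (-3, -12, 12).
Common perpendicular direction n = (1, -4, -2) × (-1, -3, 3) = (-18, -1, -7).
With w = (-3, -12, 12) − (4, -7, -11) = (-7, -5, 23), w · n = -30.
Distance = |w · n| / |n| = |-30| / √374 ≈ 1.551.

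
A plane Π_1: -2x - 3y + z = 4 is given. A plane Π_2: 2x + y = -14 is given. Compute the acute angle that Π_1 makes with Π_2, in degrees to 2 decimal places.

cos θ = |n₁·n₂| / (|n₁||n₂|) = |-7| / (√14 · √5).
θ = arccos(0.83666) ≈ 33.21°.

33.21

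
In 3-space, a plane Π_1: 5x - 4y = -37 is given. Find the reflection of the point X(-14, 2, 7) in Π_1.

λ = (n·X − d)/|n|² = (-78 − (-37))/41 = -1.
Reflection = X − 2λn = (-14, 2, 7) − (-2)·(5, -4, 0) = (-4, -6, 7).

(-4, -6, 7)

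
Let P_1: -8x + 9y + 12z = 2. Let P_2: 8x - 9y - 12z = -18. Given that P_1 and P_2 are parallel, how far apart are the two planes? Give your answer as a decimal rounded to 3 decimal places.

0.941

Rescale P_2 by 1/(-1): -8x + 9y + 12z = 18. Then distance = |2 − 18| / √289 ≈ 0.941.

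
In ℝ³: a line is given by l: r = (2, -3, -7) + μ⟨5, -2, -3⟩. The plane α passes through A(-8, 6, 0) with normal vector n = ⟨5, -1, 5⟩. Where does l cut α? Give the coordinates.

(-8, 1, -1)

α: n·r = n·A gives 5x - y + 5z = -46.
Substitute r = (2, -3, -7) + t(5, -2, -3) into the plane: -22 + 12t = -46, so t = -2.
Intersection: (2, -3, -7) + (-2)·(5, -2, -3) = (-8, 1, -1).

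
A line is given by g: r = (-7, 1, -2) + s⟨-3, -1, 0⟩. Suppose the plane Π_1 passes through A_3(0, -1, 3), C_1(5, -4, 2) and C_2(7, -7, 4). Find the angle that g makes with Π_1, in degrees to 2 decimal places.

A_3C_1 = (5, -3, -1), A_3C_2 = (7, -6, 1); a normal to Π_1 is A_3C_1 × A_3C_2 = (-9, -12, -9).
Using A_3: Π_1 has equation -9x - 12y - 9z = -15.
sin θ = |n·v| / (|n||v|) = |39| / (√306 · √10) = 0.70502.
θ ≈ 44.83°.

44.83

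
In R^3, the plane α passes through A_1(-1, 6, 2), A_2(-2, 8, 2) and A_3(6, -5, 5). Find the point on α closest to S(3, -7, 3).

(5, -6, 2)

A_1A_2 = (-1, 2, 0), A_1A_3 = (7, -11, 3); a normal to α is A_1A_2 × A_1A_3 = (6, 3, -3).
Using A_1: α has equation 6x + 3y - 3z = 6.
Foot = S − λn with λ = (n·S − d)/|n|² = (-12 − 6)/54 = -1/3.
Foot = (3, -7, 3) − (-1/3)·(6, 3, -3) = (5, -6, 2).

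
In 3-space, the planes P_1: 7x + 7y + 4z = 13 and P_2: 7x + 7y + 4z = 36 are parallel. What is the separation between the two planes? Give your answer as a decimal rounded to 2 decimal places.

2.15

Same normal n = (7, 7, 4) with |n| = √114; distance = |13 − 36| / |n| = 23/√114 ≈ 2.15.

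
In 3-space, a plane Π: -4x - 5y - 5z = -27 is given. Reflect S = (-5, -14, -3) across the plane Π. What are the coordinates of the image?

(11, 6, 17)

λ = (n·S − d)/|n|² = (105 − (-27))/66 = 2.
Reflection = S − 2λn = (-5, -14, -3) − 4·(-4, -5, -5) = (11, 6, 17).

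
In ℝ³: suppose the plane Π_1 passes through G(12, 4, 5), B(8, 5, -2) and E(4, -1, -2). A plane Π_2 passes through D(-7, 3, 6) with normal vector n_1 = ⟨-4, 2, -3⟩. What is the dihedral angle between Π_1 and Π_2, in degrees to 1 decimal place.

63.2

GB = (-4, 1, -7), GE = (-8, -5, -7); a normal to Π_1 is GB × GE = (-42, 28, 28).
Using G: Π_1 has equation -42x + 28y + 28z = -252.
Π_2: n_1·r = n_1·D gives -4x + 2y - 3z = 16.
cos θ = |n₁·n₂| / (|n₁||n₂|) = |140| / (√3332 · √29).
θ = arccos(0.45038) ≈ 63.2°.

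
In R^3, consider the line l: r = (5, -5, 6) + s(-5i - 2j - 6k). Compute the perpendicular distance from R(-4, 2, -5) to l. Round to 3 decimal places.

Taking (5, -5, 6) on l with direction v = (-5, -2, -6): w = R − (5, -5, 6) = (-9, 7, -11), and w × v = (-64, 1, 53).
Distance = |w × v| / |v| = √6906 / √65 ≈ 10.308.

10.308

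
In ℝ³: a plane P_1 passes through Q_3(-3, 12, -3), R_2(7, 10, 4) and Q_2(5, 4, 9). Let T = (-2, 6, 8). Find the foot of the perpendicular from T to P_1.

(-1, 4, 6)

Q_3R_2 = (10, -2, 7), Q_3Q_2 = (8, -8, 12); a normal to P_1 is Q_3R_2 × Q_3Q_2 = (32, -64, -64).
Using Q_3: P_1 has equation 32x - 64y - 64z = -672.
Foot = T − λn with λ = (n·T − d)/|n|² = (-960 − (-672))/9216 = -1/32.
Foot = (-2, 6, 8) − (-1/32)·(32, -64, -64) = (-1, 4, 6).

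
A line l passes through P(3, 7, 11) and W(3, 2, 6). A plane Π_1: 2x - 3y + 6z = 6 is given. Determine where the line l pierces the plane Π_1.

A direction vector for l is W − P = (0, -5, -5).
Substitute r = (3, 7, 11) + t(0, -5, -5) into the plane: 51 + (-15)t = 6, so t = 3.
Intersection: (3, 7, 11) + 3·(0, -5, -5) = (3, -8, -4).

(3, -8, -4)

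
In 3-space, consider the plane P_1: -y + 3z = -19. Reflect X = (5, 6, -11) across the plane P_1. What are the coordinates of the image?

λ = (n·X − d)/|n|² = (-39 − (-19))/10 = -2.
Reflection = X − 2λn = (5, 6, -11) − (-4)·(0, -1, 3) = (5, 2, 1).

(5, 2, 1)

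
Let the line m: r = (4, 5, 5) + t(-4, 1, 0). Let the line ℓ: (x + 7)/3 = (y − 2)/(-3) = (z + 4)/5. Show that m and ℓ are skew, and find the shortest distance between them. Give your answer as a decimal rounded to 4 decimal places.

ℓ has direction (3, -3, 5) through (-7, 2, -4).
Common perpendicular direction n = (-4, 1, 0) × (3, -3, 5) = (5, 20, 9).
With w = (-7, 2, -4) − (4, 5, 5) = (-11, -3, -9), w · n = -196.
Since n ≠ 0 the lines are not parallel, and w · n = -196 ≠ 0 so they do not intersect; hence they are skew.
Distance = |w · n| / |n| = |-196| / √506 ≈ 8.7133.

8.7133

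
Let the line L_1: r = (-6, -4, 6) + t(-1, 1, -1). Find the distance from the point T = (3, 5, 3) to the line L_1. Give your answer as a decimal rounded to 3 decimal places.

Taking (-6, -4, 6) on L_1 with direction v = (-1, 1, -1): w = T − (-6, -4, 6) = (9, 9, -3), and w × v = (-6, 12, 18).
Distance = |w × v| / |v| = √504 / √3 ≈ 12.961.

12.961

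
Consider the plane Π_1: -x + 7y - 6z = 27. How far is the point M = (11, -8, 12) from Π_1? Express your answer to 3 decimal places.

n·M − d = (-1)·(11) + (7)·(-8) + (-6)·(12) − 27 = -166; |n| = √86.
Distance = |-166| / √86 = 166/√86 ≈ 17.900.

17.900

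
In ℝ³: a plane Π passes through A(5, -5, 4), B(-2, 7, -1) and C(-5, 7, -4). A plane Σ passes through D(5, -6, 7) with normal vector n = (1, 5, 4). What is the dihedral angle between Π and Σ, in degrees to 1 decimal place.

AB = (-7, 12, -5), AC = (-10, 12, -8); a normal to Π is AB × AC = (-36, -6, 36).
Using A: Π has equation -36x - 6y + 36z = -6.
Σ: n·r = n·D gives x + 5y + 4z = 3.
cos θ = |n₁·n₂| / (|n₁||n₂|) = |78| / (√2628 · √42).
θ = arccos(0.23478) ≈ 76.4°.

76.4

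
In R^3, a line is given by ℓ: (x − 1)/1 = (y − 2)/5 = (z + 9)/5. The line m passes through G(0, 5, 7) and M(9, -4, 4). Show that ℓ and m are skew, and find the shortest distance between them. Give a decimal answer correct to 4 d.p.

ℓ has direction (1, 5, 5) through (1, 2, -9).
A direction vector for m is M − G = (9, -9, -3).
Common perpendicular direction n = (1, 5, 5) × (9, -9, -3) = (30, 48, -54).
With w = (0, 5, 7) − (1, 2, -9) = (-1, 3, 16), w · n = -750.
Since n ≠ 0 the lines are not parallel, and w · n = -750 ≠ 0 so they do not intersect; hence they are skew.
Distance = |w · n| / |n| = |-750| / √6120 ≈ 9.5871.

9.5871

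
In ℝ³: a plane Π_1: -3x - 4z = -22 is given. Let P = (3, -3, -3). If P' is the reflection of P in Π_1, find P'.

λ = (n·P − d)/|n|² = (3 − (-22))/25 = 1.
Reflection = P − 2λn = (3, -3, -3) − 2·(-3, 0, -4) = (9, -3, 5).

(9, -3, 5)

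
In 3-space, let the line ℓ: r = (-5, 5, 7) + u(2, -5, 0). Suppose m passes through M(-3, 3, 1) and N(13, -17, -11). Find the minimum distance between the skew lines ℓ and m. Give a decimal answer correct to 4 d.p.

A direction vector for m is N − M = (16, -20, -12).
Common perpendicular direction n = (2, -5, 0) × (16, -20, -12) = (60, 24, 40).
With w = (-3, 3, 1) − (-5, 5, 7) = (2, -2, -6), w · n = -168.
Distance = |w · n| / |n| = |-168| / √5776 ≈ 2.2105.

2.2105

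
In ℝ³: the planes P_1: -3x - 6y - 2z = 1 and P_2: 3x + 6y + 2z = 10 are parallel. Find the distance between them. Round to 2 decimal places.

1.57

Rescale P_2 by 1/(-1): -3x - 6y - 2z = -10. Then distance = |1 − (-10)| / √49 ≈ 1.57.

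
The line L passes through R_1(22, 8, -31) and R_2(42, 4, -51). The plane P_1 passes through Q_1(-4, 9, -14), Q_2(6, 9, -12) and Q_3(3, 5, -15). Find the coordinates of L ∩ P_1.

A direction vector for L is R_2 − R_1 = (20, -4, -20).
Q_1Q_2 = (10, 0, 2), Q_1Q_3 = (7, -4, -1); a normal to P_1 is Q_1Q_2 × Q_1Q_3 = (8, 24, -40).
Using Q_1: P_1 has equation 8x + 24y - 40z = 744.
Substitute r = (22, 8, -31) + t(20, -4, -20) into the plane: 1608 + 864t = 744, so t = -1.
Intersection: (22, 8, -31) + (-1)·(20, -4, -20) = (2, 12, -11).

(2, 12, -11)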